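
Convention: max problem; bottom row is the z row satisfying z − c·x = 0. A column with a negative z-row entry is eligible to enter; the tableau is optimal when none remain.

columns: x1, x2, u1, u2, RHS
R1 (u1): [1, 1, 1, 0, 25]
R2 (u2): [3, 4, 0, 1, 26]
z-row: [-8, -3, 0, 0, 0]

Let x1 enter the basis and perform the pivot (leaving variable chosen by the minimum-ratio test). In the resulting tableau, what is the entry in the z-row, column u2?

8/3

Ratio test on column x1 — row 1: 25/1 = 25; row 2: 26/3 = 26/3. Minimum is 26/3 at row 2 (u2 leaves); pivot element 3.
Divide row 2 by 3; eliminate column x1 from the other rows.
z-row update in column u2: 0 − (-8)·(1/3) = 8/3.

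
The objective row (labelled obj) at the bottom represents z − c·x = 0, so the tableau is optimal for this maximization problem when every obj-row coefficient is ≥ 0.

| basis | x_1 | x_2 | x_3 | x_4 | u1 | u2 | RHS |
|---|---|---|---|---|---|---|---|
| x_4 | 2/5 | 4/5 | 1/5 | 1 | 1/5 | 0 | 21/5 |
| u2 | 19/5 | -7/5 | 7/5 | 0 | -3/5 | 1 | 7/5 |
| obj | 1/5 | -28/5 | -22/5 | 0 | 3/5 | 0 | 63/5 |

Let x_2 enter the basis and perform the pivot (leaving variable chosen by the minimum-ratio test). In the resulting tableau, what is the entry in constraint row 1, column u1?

1/4

Ratio test on column x_2 — row 1: (21/5)/(4/5) = 21/4; row 2: entry -7/5 ≤ 0. Minimum is 21/4 at row 1 (x_4 leaves); pivot element 4/5.
Divide row 1 by 4/5; eliminate column x_2 from the other rows.
In the new row 1, the u1 entry is the old entry divided by the pivot: (1/5)/(4/5) = 1/4.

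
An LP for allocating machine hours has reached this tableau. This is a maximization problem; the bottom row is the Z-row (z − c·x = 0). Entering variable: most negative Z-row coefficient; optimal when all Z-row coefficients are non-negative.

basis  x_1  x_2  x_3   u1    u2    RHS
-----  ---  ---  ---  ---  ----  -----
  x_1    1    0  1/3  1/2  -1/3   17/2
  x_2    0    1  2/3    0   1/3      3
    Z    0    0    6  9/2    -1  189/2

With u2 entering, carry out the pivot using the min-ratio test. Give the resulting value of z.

Ratio test on column u2 — row 1: entry -1/3 ≤ 0; row 2: 3/(1/3) = 9. Minimum is 9 at row 2 (x_2 leaves); pivot element 1/3.
Pivot on row 2; the Z-row RHS becomes 189/2 − (-1)·9 = 207/2.

207/2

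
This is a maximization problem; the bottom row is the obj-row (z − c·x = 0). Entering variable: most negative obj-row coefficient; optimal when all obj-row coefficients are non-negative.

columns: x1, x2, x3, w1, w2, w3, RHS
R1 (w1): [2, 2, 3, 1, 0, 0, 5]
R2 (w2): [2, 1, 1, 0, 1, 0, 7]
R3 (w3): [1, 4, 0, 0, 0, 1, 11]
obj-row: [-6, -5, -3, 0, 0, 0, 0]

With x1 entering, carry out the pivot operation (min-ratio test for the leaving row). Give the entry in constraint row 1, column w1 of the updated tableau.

Ratio test on column x1 — row 1: 5/2 = 5/2; row 2: 7/2 = 7/2; row 3: 11/1 = 11. Minimum is 5/2 at row 1 (w1 leaves); pivot element 2.
Divide row 1 by 2; eliminate column x1 from the other rows.
In the new row 1, the w1 entry is the old entry divided by the pivot: 1/2 = 1/2.

1/2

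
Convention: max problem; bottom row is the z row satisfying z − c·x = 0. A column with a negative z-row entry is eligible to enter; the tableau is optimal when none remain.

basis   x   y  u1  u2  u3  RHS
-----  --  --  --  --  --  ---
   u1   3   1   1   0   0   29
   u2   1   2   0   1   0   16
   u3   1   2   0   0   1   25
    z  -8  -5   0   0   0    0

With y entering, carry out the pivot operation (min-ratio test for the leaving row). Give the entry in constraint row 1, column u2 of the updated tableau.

-1/2

Ratio test on column y — row 1: 29/1 = 29; row 2: 16/2 = 8; row 3: 25/2 = 25/2. Minimum is 8 at row 2 (u2 leaves); pivot element 2.
Divide row 2 by 2; eliminate column y from the other rows.
Row 1 update in column u2: 0 − 1·(1/2) = -1/2.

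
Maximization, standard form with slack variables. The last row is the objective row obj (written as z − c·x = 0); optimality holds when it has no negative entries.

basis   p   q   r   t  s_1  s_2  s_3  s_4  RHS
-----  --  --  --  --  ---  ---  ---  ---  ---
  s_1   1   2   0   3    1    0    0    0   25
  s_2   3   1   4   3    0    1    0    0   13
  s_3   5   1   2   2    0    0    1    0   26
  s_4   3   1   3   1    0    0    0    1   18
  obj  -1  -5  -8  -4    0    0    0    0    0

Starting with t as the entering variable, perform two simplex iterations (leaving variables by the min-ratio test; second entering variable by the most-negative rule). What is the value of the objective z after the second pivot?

184/3

Ratio test on column t — row 1: 25/3 = 25/3; row 2: 13/3 = 13/3; row 3: 26/2 = 13; row 4: 18/1 = 18. Minimum is 13/3 at row 2 (s_2 leaves); pivot element 3.
Pivot on row 2; the obj-row RHS becomes 0 − (-4)·(13/3) = 52/3.
Next entering variable (most negative obj-row entry -11/3): q.
Ratio test on column q — row 1: 12/1 = 12; row 2: (13/3)/(1/3) = 13; row 3: (52/3)/(1/3) = 52; row 4: (41/3)/(2/3) = 41/2. Minimum is 12 at row 1 (s_1 leaves); pivot element 1.
After the second pivot the obj-row RHS is 52/3 − (-11/3)·12 = 184/3.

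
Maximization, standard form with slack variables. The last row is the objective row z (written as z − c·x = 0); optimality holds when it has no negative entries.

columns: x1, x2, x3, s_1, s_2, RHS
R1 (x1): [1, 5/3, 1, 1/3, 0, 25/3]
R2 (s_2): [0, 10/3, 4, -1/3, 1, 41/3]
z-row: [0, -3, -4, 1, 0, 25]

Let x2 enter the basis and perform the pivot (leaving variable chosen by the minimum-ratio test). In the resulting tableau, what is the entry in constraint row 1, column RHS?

Ratio test on column x2 — row 1: (25/3)/(5/3) = 5; row 2: (41/3)/(10/3) = 41/10. Minimum is 41/10 at row 2 (s_2 leaves); pivot element 10/3.
Divide row 2 by 10/3; eliminate column x2 from the other rows.
Row 1 update in column RHS: 25/3 − (5/3)·(41/10) = 3/2.

3/2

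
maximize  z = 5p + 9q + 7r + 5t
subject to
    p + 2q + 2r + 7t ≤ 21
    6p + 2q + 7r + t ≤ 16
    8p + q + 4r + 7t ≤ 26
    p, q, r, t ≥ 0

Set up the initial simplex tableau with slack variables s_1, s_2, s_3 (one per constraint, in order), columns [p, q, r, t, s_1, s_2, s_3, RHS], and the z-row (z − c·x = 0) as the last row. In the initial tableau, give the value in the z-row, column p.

-5

The z-row carries the negated objective coefficients: the p entry is -5.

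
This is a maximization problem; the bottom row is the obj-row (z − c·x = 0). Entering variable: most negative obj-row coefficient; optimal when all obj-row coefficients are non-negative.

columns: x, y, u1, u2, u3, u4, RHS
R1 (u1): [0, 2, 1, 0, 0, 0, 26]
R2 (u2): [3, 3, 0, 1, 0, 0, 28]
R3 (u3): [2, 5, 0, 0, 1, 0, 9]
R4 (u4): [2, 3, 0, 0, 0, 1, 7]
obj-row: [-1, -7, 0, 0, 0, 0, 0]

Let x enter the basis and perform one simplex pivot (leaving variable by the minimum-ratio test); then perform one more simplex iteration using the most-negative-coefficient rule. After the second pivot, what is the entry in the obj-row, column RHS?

9

Ratio test on column x — row 1: entry 0 ≤ 0; row 2: 28/3 = 28/3; row 3: 9/2 = 9/2; row 4: 7/2 = 7/2. Minimum is 7/2 at row 4 (u4 leaves); pivot element 2.
Divide row 4 by 2; eliminate column x from the other rows.
Second iteration: most negative obj-row entry is -11/2 in column y, so y enters.
Ratio test on column y — row 1: 26/2 = 13; row 2: entry -3/2 ≤ 0; row 3: 2/2 = 1; row 4: (7/2)/(3/2) = 7/3. Minimum is 1 at row 3 (u3 leaves); pivot element 2.
Divide row 3 by 2; eliminate column y from the other rows.
After both pivots, the entry at the obj-row, column RHS is 9.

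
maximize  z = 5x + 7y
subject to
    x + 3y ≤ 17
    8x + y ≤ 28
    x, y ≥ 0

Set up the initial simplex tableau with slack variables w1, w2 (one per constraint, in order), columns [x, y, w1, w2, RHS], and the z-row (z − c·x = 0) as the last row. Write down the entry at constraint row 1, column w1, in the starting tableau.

Slack w1 belongs to constraint 1; its column is the unit vector e_1, so the entry in row 1 is 1.

1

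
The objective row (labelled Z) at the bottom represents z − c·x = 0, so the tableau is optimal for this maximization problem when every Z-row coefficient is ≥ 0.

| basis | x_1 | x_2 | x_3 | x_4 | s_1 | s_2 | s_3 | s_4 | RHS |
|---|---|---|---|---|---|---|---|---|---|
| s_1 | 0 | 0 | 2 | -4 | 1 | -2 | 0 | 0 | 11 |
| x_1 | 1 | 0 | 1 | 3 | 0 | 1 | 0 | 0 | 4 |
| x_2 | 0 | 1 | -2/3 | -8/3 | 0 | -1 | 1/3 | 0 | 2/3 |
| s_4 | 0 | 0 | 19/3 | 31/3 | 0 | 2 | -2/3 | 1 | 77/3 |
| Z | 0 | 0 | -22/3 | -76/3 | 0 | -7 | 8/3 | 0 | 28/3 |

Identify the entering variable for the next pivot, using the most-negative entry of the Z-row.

Negative Z-row entries: x_3: -22/3, x_4: -76/3, s_2: -7.
The most negative is -76/3 in column x_4, so x_4 enters.

x_4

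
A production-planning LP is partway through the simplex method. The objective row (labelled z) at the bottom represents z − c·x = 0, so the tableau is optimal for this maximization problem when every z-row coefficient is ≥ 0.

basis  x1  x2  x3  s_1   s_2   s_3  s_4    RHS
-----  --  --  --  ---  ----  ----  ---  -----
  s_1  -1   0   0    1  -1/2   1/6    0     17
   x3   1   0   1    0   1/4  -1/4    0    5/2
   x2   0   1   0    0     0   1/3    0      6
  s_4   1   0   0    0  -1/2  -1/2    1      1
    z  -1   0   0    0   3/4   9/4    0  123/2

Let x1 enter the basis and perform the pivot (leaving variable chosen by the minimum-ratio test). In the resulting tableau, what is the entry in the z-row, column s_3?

Ratio test on column x1 — row 1: entry -1 ≤ 0; row 2: (5/2)/1 = 5/2; row 3: entry 0 ≤ 0; row 4: 1/1 = 1. Minimum is 1 at row 4 (s_4 leaves); pivot element 1.
Divide row 4 by 1; eliminate column x1 from the other rows.
z-row update in column s_3: 9/4 − (-1)·(-1/2) = 7/4.

7/4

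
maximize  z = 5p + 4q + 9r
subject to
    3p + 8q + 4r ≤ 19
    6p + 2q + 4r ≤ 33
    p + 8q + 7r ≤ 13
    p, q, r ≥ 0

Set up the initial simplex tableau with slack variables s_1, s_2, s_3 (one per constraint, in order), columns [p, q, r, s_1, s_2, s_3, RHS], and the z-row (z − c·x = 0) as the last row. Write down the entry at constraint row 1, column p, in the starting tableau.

Constraint 1 has coefficient 3 on p.

3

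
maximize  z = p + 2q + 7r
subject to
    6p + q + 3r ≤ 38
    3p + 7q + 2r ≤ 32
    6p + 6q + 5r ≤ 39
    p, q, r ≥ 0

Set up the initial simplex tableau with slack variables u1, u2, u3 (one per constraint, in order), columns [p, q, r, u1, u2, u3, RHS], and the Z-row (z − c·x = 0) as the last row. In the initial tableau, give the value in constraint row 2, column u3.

Slack u3 belongs to constraint 3; its column is the unit vector e_3, so the entry in row 2 is 0.

0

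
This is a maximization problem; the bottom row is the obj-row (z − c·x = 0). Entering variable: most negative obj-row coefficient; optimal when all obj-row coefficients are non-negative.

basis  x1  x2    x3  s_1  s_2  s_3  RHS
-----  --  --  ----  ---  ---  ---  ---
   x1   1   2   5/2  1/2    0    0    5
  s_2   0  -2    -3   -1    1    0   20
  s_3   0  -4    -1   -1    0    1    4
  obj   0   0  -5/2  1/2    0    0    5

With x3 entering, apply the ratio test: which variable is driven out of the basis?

x1

Column x3 entries and ratios — x1: 5/(5/2) = 2; s_2: -3 ≤ 0, skip; s_3: -1 ≤ 0, skip.
Smallest ratio is 2 in the row of x1, so x1 leaves.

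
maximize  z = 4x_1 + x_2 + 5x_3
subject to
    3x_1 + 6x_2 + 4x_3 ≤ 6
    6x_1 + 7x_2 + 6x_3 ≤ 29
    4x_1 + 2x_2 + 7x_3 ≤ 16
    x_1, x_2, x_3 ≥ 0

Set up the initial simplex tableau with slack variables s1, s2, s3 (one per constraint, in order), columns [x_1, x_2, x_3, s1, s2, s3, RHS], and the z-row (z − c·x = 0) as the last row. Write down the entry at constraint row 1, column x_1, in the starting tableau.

Constraint 1 has coefficient 3 on x_1.

3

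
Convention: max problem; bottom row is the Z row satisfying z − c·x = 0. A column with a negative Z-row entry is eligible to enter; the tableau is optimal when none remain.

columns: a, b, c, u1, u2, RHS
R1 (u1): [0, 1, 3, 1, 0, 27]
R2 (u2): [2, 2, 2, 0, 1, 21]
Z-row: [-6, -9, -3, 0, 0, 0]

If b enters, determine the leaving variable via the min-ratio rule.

Column b entries and ratios — u1: 27/1 = 27; u2: 21/2 = 21/2.
Smallest ratio is 21/2 in the row of u2, so u2 leaves.

u2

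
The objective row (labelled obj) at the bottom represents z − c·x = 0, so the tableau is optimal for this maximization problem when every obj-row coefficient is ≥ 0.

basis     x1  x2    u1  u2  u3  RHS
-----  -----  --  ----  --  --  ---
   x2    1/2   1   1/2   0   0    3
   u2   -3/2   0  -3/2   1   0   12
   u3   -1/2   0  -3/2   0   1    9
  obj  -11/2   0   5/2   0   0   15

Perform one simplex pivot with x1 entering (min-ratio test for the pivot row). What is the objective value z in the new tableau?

48

Ratio test on column x1 — row 1: 3/(1/2) = 6; row 2: entry -3/2 ≤ 0; row 3: entry -1/2 ≤ 0. Minimum is 6 at row 1 (x2 leaves); pivot element 1/2.
Pivot on row 1; the obj-row RHS becomes 15 − (-11/2)·6 = 48.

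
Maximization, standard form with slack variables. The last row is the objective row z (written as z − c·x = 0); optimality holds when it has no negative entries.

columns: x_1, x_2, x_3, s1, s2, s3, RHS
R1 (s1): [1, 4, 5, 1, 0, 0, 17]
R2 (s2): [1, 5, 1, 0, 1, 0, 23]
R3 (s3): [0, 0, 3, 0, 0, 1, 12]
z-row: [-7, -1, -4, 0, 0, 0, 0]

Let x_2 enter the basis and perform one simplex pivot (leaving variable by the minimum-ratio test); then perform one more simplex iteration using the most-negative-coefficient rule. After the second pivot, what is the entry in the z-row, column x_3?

Ratio test on column x_2 — row 1: 17/4 = 17/4; row 2: 23/5 = 23/5; row 3: entry 0 ≤ 0. Minimum is 17/4 at row 1 (s1 leaves); pivot element 4.
Divide row 1 by 4; eliminate column x_2 from the other rows.
Second iteration: most negative z-row entry is -27/4 in column x_1, so x_1 enters.
Ratio test on column x_1 — row 1: (17/4)/(1/4) = 17; row 2: entry -1/4 ≤ 0; row 3: entry 0 ≤ 0. Minimum is 17 at row 1 (x_2 leaves); pivot element 1/4.
Divide row 1 by 1/4; eliminate column x_1 from the other rows.
After both pivots, the entry at the z-row, column x_3 is 31.

31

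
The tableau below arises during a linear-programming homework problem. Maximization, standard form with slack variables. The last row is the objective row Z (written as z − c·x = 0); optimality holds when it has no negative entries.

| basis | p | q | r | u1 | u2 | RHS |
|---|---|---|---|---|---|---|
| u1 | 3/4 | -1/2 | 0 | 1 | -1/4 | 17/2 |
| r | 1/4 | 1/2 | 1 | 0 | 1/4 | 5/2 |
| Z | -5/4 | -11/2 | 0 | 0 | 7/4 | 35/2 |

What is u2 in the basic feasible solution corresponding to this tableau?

0

u2 is not in the basis, so in the current basic feasible solution u2 = 0.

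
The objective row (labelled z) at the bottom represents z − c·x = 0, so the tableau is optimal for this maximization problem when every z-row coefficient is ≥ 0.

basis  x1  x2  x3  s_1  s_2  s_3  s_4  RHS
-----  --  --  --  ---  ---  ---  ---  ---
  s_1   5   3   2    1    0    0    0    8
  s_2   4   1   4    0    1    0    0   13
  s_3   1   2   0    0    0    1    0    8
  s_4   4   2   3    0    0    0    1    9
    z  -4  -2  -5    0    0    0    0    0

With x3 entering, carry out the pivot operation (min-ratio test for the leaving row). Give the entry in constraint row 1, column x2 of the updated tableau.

5/3

Ratio test on column x3 — row 1: 8/2 = 4; row 2: 13/4 = 13/4; row 3: entry 0 ≤ 0; row 4: 9/3 = 3. Minimum is 3 at row 4 (s_4 leaves); pivot element 3.
Divide row 4 by 3; eliminate column x3 from the other rows.
Row 1 update in column x2: 3 − 2·(2/3) = 5/3.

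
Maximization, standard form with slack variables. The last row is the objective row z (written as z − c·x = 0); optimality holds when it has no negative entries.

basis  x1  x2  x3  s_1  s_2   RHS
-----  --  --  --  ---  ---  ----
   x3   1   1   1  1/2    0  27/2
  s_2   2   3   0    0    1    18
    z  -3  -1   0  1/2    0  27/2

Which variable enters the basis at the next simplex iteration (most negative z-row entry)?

x1

Negative z-row entries: x1: -3, x2: -1.
The most negative is -3 in column x1, so x1 enters.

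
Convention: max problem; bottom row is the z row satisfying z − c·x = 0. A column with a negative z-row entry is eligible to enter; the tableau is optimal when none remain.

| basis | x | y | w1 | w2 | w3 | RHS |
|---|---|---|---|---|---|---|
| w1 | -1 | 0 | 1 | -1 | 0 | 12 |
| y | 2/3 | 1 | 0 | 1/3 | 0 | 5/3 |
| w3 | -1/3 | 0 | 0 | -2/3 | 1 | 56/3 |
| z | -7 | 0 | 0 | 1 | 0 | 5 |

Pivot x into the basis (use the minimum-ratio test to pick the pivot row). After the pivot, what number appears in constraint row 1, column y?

Ratio test on column x — row 1: entry -1 ≤ 0; row 2: (5/3)/(2/3) = 5/2; row 3: entry -1/3 ≤ 0. Minimum is 5/2 at row 2 (y leaves); pivot element 2/3.
Divide row 2 by 2/3; eliminate column x from the other rows.
Row 1 update in column y: 0 − (-1)·(3/2) = 3/2.

3/2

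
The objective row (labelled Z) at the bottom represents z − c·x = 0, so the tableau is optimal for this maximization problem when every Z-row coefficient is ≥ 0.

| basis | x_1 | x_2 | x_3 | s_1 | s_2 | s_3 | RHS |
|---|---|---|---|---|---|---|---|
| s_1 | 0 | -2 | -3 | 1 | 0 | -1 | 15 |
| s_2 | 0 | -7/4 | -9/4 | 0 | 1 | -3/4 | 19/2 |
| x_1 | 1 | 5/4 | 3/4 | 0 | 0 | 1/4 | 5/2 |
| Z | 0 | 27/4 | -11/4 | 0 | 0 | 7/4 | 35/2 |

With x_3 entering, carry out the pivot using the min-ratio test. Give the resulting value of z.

80/3

Ratio test on column x_3 — row 1: entry -3 ≤ 0; row 2: entry -9/4 ≤ 0; row 3: (5/2)/(3/4) = 10/3. Minimum is 10/3 at row 3 (x_1 leaves); pivot element 3/4.
Pivot on row 3; the Z-row RHS becomes 35/2 − (-11/4)·(10/3) = 80/3.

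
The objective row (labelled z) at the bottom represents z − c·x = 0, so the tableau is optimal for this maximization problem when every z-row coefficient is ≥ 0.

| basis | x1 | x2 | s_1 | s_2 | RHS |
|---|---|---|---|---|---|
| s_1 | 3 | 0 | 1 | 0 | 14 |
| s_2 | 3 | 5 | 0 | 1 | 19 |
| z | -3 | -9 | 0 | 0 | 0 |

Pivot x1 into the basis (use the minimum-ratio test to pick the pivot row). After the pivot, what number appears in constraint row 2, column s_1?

Ratio test on column x1 — row 1: 14/3 = 14/3; row 2: 19/3 = 19/3. Minimum is 14/3 at row 1 (s_1 leaves); pivot element 3.
Divide row 1 by 3; eliminate column x1 from the other rows.
Row 2 update in column s_1: 0 − 3·(1/3) = -1.

-1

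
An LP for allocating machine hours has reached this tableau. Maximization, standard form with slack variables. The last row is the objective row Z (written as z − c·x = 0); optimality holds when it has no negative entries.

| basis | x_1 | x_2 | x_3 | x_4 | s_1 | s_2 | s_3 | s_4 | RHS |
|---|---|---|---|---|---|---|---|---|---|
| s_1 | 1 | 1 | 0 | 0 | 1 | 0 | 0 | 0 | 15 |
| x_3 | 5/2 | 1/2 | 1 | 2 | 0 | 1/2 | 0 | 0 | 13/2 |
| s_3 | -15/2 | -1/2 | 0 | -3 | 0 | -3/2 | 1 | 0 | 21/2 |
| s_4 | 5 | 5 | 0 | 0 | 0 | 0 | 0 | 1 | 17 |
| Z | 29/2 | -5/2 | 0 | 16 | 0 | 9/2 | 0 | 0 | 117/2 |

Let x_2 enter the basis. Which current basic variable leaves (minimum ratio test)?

s_4

Column x_2 entries and ratios — s_1: 15/1 = 15; x_3: (13/2)/(1/2) = 13; s_3: -1/2 ≤ 0, skip; s_4: 17/5 = 17/5.
Smallest ratio is 17/5 in the row of s_4, so s_4 leaves.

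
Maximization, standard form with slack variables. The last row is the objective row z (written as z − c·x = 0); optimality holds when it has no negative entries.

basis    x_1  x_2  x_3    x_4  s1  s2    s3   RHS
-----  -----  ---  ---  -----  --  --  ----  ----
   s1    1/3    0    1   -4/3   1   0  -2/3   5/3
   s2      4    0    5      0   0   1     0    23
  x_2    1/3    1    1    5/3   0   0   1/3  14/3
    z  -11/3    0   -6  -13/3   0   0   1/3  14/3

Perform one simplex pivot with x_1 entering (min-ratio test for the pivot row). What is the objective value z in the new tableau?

Ratio test on column x_1 — row 1: (5/3)/(1/3) = 5; row 2: 23/4 = 23/4; row 3: (14/3)/(1/3) = 14. Minimum is 5 at row 1 (s1 leaves); pivot element 1/3.
Pivot on row 1; the z-row RHS becomes 14/3 − (-11/3)·5 = 23.

23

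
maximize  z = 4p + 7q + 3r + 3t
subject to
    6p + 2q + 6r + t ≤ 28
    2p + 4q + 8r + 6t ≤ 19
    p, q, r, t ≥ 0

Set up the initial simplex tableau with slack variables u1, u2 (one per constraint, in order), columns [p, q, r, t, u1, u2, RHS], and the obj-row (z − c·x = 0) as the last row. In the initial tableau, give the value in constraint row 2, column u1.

0

Slack u1 belongs to constraint 1; its column is the unit vector e_1, so the entry in row 2 is 0.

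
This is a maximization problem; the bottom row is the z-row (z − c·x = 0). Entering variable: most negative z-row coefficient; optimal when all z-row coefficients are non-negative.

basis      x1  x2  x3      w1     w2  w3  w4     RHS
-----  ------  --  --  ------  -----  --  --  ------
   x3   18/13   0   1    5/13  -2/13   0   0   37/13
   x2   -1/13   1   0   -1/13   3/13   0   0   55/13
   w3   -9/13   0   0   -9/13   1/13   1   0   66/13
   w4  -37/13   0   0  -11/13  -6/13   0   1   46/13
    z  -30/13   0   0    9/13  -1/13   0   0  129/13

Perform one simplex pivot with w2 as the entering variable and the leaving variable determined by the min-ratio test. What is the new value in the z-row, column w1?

2/3

Ratio test on column w2 — row 1: entry -2/13 ≤ 0; row 2: (55/13)/(3/13) = 55/3; row 3: (66/13)/(1/13) = 66; row 4: entry -6/13 ≤ 0. Minimum is 55/3 at row 2 (x2 leaves); pivot element 3/13.
Divide row 2 by 3/13; eliminate column w2 from the other rows.
z-row update in column w1: 9/13 − (-1/13)·(-1/3) = 2/3.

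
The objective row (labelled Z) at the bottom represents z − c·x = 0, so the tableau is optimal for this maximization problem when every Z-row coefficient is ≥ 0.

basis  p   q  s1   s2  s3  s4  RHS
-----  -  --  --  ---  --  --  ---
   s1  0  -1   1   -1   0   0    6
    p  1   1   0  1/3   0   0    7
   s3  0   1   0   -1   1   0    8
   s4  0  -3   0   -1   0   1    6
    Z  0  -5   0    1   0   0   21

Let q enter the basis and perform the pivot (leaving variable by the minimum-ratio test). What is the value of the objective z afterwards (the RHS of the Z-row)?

Ratio test on column q — row 1: entry -1 ≤ 0; row 2: 7/1 = 7; row 3: 8/1 = 8; row 4: entry -3 ≤ 0. Minimum is 7 at row 2 (p leaves); pivot element 1.
Pivot on row 2; the Z-row RHS becomes 21 − (-5)·7 = 56.

56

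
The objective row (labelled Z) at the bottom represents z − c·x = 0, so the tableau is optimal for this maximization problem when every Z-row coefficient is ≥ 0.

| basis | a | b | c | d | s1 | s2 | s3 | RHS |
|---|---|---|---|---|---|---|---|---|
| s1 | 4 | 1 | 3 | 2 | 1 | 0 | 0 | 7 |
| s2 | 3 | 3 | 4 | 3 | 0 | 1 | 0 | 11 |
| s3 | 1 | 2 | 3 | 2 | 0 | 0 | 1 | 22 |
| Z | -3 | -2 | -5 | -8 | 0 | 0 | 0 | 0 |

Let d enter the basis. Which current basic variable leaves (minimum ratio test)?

Column d entries and ratios — s1: 7/2 = 7/2; s2: 11/3 = 11/3; s3: 22/2 = 11.
Smallest ratio is 7/2 in the row of s1, so s1 leaves.

s1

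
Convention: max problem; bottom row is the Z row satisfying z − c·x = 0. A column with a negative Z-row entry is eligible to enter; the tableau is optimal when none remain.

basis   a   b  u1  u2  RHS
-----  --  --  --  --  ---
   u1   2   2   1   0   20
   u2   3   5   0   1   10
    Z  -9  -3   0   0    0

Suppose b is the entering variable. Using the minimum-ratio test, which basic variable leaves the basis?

Column b entries and ratios — u1: 20/2 = 10; u2: 10/5 = 2.
Smallest ratio is 2 in the row of u2, so u2 leaves.

u2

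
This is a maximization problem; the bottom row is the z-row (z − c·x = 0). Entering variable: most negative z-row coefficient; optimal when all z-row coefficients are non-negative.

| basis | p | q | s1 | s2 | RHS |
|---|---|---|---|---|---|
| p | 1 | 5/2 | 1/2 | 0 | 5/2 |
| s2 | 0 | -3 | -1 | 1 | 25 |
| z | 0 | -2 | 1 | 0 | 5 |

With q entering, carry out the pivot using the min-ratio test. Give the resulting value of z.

Ratio test on column q — row 1: (5/2)/(5/2) = 1; row 2: entry -3 ≤ 0. Minimum is 1 at row 1 (p leaves); pivot element 5/2.
Pivot on row 1; the z-row RHS becomes 5 − (-2)·1 = 7.

7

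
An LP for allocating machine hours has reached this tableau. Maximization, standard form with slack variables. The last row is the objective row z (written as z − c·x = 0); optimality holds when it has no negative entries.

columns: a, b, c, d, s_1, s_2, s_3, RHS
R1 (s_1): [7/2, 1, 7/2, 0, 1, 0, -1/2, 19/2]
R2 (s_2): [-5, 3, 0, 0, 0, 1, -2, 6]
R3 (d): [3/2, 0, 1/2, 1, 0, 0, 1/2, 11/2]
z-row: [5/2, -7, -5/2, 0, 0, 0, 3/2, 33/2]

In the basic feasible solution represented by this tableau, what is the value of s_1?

19/2

s_1 is basic (row 1); its value is the RHS of that row, 19/2.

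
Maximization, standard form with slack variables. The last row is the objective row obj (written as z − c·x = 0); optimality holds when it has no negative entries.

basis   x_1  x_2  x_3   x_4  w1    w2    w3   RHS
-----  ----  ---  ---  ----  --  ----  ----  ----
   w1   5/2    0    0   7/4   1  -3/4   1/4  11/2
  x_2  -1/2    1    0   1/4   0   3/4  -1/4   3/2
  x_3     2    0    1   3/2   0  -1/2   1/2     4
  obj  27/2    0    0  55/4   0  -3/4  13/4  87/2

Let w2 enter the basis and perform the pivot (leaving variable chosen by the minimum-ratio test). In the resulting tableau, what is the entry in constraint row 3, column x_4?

Ratio test on column w2 — row 1: entry -3/4 ≤ 0; row 2: (3/2)/(3/4) = 2; row 3: entry -1/2 ≤ 0. Minimum is 2 at row 2 (x_2 leaves); pivot element 3/4.
Divide row 2 by 3/4; eliminate column w2 from the other rows.
Row 3 update in column x_4: 3/2 − (-1/2)·(1/3) = 5/3.

5/3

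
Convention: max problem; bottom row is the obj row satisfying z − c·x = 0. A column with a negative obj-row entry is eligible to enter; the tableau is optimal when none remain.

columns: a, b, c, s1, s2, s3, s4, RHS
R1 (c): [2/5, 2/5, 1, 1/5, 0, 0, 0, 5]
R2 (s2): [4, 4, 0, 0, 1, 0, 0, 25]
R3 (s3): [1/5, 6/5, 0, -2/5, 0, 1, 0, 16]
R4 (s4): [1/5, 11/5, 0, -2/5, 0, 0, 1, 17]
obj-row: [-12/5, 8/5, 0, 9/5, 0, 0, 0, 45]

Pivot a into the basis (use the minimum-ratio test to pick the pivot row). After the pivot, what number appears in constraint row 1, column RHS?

5/2

Ratio test on column a — row 1: 5/(2/5) = 25/2; row 2: 25/4 = 25/4; row 3: 16/(1/5) = 80; row 4: 17/(1/5) = 85. Minimum is 25/4 at row 2 (s2 leaves); pivot element 4.
Divide row 2 by 4; eliminate column a from the other rows.
Row 1 update in column RHS: 5 − (2/5)·(25/4) = 5/2.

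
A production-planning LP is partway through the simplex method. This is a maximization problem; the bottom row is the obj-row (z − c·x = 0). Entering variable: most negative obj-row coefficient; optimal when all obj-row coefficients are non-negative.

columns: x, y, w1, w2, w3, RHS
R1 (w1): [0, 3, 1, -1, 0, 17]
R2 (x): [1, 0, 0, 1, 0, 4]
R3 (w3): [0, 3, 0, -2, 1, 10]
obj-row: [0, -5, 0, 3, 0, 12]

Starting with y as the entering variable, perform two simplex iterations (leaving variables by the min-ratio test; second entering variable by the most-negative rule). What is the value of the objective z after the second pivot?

Ratio test on column y — row 1: 17/3 = 17/3; row 2: entry 0 ≤ 0; row 3: 10/3 = 10/3. Minimum is 10/3 at row 3 (w3 leaves); pivot element 3.
Pivot on row 3; the obj-row RHS becomes 12 − (-5)·(10/3) = 86/3.
Next entering variable (most negative obj-row entry -1/3): w2.
Ratio test on column w2 — row 1: 7/1 = 7; row 2: 4/1 = 4; row 3: entry -2/3 ≤ 0. Minimum is 4 at row 2 (x leaves); pivot element 1.
After the second pivot the obj-row RHS is 86/3 − (-1/3)·4 = 30.

30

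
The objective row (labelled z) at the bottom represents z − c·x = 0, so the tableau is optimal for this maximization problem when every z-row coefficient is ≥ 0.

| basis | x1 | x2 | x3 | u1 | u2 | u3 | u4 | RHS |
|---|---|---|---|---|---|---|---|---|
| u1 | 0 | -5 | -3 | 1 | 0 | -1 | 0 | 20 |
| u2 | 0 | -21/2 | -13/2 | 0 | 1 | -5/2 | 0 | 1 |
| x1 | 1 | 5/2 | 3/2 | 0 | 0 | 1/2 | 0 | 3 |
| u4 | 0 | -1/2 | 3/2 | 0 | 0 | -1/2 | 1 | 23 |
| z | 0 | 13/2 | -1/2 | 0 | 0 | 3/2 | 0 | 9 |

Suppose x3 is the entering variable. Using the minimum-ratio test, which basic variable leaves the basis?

x1

Column x3 entries and ratios — u1: -3 ≤ 0, skip; u2: -13/2 ≤ 0, skip; x1: 3/(3/2) = 2; u4: 23/(3/2) = 46/3.
Smallest ratio is 2 in the row of x1, so x1 leaves.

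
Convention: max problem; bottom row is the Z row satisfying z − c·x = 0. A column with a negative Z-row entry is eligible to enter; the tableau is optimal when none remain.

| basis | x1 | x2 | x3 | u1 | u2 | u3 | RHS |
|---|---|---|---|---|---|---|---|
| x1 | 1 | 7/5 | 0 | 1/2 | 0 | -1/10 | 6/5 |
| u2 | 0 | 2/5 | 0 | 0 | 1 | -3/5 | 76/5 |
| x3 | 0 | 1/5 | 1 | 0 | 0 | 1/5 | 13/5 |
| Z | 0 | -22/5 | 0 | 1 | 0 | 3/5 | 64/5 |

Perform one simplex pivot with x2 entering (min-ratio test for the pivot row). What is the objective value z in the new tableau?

Ratio test on column x2 — row 1: (6/5)/(7/5) = 6/7; row 2: (76/5)/(2/5) = 38; row 3: (13/5)/(1/5) = 13. Minimum is 6/7 at row 1 (x1 leaves); pivot element 7/5.
Pivot on row 1; the Z-row RHS becomes 64/5 − (-22/5)·(6/7) = 116/7.

116/7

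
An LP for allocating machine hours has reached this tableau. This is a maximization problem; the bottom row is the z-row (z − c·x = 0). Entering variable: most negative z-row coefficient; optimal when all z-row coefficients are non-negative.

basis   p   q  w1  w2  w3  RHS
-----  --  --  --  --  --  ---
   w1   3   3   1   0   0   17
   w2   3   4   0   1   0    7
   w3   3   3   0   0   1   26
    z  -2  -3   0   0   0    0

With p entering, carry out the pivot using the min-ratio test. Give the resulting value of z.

Ratio test on column p — row 1: 17/3 = 17/3; row 2: 7/3 = 7/3; row 3: 26/3 = 26/3. Minimum is 7/3 at row 2 (w2 leaves); pivot element 3.
Pivot on row 2; the z-row RHS becomes 0 − (-2)·(7/3) = 14/3.

14/3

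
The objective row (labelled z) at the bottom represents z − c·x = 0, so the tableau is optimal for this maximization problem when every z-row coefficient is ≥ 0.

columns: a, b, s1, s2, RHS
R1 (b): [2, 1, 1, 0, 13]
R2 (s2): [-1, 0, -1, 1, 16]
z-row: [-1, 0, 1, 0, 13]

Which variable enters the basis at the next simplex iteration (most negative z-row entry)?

a

Negative z-row entries: a: -1.
The most negative is -1 in column a, so a enters.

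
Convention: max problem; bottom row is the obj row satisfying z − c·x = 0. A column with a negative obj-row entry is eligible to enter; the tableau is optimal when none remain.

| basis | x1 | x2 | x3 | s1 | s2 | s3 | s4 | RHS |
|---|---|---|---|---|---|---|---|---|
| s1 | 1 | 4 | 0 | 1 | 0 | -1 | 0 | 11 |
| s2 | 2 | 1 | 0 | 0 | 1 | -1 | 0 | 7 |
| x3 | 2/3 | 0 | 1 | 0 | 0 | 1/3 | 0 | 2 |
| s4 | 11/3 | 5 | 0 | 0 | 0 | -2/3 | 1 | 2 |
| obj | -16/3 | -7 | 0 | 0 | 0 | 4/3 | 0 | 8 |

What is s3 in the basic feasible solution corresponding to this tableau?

0

s3 is not in the basis, so in the current basic feasible solution s3 = 0.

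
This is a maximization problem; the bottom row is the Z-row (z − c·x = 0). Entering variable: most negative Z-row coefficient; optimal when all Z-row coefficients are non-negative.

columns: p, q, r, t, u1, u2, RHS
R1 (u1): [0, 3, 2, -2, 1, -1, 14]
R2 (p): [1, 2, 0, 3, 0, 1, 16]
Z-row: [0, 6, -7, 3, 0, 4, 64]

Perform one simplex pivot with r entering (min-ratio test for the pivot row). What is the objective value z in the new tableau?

113

Ratio test on column r — row 1: 14/2 = 7; row 2: entry 0 ≤ 0. Minimum is 7 at row 1 (u1 leaves); pivot element 2.
Pivot on row 1; the Z-row RHS becomes 64 − (-7)·7 = 113.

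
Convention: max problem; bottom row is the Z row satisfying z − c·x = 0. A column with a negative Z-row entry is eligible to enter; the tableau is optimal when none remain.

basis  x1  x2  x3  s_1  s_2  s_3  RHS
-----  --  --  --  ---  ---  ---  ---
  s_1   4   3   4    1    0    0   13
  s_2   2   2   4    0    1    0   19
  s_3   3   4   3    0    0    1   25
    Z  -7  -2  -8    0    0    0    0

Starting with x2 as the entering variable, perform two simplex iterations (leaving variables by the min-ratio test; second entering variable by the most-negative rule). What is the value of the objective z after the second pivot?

Ratio test on column x2 — row 1: 13/3 = 13/3; row 2: 19/2 = 19/2; row 3: 25/4 = 25/4. Minimum is 13/3 at row 1 (s_1 leaves); pivot element 3.
Pivot on row 1; the Z-row RHS becomes 0 − (-2)·(13/3) = 26/3.
Next entering variable (most negative Z-row entry -16/3): x3.
Ratio test on column x3 — row 1: (13/3)/(4/3) = 13/4; row 2: (31/3)/(4/3) = 31/4; row 3: entry -7/3 ≤ 0. Minimum is 13/4 at row 1 (x2 leaves); pivot element 4/3.
After the second pivot the Z-row RHS is 26/3 − (-16/3)·(13/4) = 26.

26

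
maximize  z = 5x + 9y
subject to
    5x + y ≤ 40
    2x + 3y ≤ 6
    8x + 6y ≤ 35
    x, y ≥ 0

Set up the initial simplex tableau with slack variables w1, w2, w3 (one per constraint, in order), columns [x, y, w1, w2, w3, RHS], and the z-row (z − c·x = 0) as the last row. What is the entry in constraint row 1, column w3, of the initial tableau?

Slack w3 belongs to constraint 3; its column is the unit vector e_3, so the entry in row 1 is 0.

0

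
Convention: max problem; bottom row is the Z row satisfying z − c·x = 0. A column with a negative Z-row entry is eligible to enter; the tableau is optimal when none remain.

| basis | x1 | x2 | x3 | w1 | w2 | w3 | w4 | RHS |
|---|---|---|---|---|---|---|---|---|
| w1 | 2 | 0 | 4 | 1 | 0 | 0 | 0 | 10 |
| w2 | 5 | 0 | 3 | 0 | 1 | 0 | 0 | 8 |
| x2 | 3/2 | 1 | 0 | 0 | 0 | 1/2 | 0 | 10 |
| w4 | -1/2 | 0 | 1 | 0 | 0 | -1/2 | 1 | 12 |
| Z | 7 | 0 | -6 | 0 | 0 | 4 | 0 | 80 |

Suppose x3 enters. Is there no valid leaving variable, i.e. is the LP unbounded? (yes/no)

no

Column x3 has positive entries in row(s) 1, 2, 4, so the ratio test bounds it — not unbounded.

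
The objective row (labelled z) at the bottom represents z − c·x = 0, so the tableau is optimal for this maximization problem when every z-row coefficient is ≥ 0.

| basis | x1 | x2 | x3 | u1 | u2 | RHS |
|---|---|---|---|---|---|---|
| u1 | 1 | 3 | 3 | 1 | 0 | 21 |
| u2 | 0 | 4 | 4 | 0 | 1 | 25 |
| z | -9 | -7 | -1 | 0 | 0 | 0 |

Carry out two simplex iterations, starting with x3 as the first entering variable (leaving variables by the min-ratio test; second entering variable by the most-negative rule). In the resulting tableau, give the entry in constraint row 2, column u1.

Ratio test on column x3 — row 1: 21/3 = 7; row 2: 25/4 = 25/4. Minimum is 25/4 at row 2 (u2 leaves); pivot element 4.
Divide row 2 by 4; eliminate column x3 from the other rows.
Second iteration: most negative z-row entry is -9 in column x1, so x1 enters.
Ratio test on column x1 — row 1: (9/4)/1 = 9/4; row 2: entry 0 ≤ 0. Minimum is 9/4 at row 1 (u1 leaves); pivot element 1.
Divide row 1 by 1; eliminate column x1 from the other rows.
After both pivots, the entry at constraint row 2, column u1 is 0.

0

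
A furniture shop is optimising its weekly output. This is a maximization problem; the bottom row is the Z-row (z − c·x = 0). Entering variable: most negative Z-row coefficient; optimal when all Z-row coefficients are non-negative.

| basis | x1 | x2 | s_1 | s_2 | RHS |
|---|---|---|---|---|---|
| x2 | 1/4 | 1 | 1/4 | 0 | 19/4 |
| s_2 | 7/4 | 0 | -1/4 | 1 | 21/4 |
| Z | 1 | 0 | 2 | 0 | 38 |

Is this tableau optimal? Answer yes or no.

Every Z-row coefficient is ≥ 0, so the tableau is optimal.

yes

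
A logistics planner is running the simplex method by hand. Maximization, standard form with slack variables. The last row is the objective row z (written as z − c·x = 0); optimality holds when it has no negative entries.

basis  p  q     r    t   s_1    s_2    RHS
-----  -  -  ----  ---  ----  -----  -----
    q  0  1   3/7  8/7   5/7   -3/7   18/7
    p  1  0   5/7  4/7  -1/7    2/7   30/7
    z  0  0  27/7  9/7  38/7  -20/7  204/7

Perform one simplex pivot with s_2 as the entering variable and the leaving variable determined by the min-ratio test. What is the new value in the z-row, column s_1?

Ratio test on column s_2 — row 1: entry -3/7 ≤ 0; row 2: (30/7)/(2/7) = 15. Minimum is 15 at row 2 (p leaves); pivot element 2/7.
Divide row 2 by 2/7; eliminate column s_2 from the other rows.
z-row update in column s_1: 38/7 − (-20/7)·(-1/2) = 4.

4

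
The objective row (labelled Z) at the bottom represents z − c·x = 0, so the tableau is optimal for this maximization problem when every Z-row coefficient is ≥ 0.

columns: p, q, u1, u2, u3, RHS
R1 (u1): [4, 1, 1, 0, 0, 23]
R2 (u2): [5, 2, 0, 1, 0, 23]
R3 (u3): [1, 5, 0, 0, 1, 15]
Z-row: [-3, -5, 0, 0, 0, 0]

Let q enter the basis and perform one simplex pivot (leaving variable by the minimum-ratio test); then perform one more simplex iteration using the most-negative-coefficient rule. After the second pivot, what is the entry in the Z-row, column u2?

10/23

Ratio test on column q — row 1: 23/1 = 23; row 2: 23/2 = 23/2; row 3: 15/5 = 3. Minimum is 3 at row 3 (u3 leaves); pivot element 5.
Divide row 3 by 5; eliminate column q from the other rows.
Second iteration: most negative Z-row entry is -2 in column p, so p enters.
Ratio test on column p — row 1: 20/(19/5) = 100/19; row 2: 17/(23/5) = 85/23; row 3: 3/(1/5) = 15. Minimum is 85/23 at row 2 (u2 leaves); pivot element 23/5.
Divide row 2 by 23/5; eliminate column p from the other rows.
After both pivots, the entry at the Z-row, column u2 is 10/23.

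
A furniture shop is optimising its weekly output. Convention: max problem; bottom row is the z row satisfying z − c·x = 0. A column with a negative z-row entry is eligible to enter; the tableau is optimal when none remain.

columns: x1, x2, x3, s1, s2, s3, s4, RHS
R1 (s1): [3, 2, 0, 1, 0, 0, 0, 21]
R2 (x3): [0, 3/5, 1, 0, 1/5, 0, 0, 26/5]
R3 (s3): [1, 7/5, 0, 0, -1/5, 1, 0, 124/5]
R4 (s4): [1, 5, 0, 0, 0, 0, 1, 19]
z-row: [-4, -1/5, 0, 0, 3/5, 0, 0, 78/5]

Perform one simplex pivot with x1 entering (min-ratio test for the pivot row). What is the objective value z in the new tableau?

Ratio test on column x1 — row 1: 21/3 = 7; row 2: entry 0 ≤ 0; row 3: (124/5)/1 = 124/5; row 4: 19/1 = 19. Minimum is 7 at row 1 (s1 leaves); pivot element 3.
Pivot on row 1; the z-row RHS becomes 78/5 − (-4)·7 = 218/5.

218/5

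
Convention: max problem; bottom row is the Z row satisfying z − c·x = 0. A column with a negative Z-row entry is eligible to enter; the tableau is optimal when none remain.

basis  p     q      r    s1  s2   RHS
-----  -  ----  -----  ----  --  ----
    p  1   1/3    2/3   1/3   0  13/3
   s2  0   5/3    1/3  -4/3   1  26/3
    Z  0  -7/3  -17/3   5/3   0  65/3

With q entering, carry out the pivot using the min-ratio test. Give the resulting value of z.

Ratio test on column q — row 1: (13/3)/(1/3) = 13; row 2: (26/3)/(5/3) = 26/5. Minimum is 26/5 at row 2 (s2 leaves); pivot element 5/3.
Pivot on row 2; the Z-row RHS becomes 65/3 − (-7/3)·(26/5) = 169/5.

169/5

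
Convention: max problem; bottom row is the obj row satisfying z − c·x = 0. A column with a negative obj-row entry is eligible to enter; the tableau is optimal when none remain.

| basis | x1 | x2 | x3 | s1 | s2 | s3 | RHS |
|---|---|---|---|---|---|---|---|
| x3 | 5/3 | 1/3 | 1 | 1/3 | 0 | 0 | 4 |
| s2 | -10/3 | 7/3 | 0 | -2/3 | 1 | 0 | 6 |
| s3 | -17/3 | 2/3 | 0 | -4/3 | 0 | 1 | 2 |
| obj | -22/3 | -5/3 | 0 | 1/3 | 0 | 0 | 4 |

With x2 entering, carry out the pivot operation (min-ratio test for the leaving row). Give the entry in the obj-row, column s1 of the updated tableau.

-1/7

Ratio test on column x2 — row 1: 4/(1/3) = 12; row 2: 6/(7/3) = 18/7; row 3: 2/(2/3) = 3. Minimum is 18/7 at row 2 (s2 leaves); pivot element 7/3.
Divide row 2 by 7/3; eliminate column x2 from the other rows.
obj-row update in column s1: 1/3 − (-5/3)·(-2/7) = -1/7.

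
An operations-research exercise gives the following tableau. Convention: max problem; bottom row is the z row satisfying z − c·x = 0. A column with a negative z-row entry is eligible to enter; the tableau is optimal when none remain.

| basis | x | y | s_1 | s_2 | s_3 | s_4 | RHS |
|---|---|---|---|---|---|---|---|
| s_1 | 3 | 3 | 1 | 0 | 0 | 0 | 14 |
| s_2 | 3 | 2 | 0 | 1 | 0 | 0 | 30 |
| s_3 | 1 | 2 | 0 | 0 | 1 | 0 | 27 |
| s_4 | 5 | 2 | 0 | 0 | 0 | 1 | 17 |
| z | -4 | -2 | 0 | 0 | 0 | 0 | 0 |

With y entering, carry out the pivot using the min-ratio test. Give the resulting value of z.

28/3

Ratio test on column y — row 1: 14/3 = 14/3; row 2: 30/2 = 15; row 3: 27/2 = 27/2; row 4: 17/2 = 17/2. Minimum is 14/3 at row 1 (s_1 leaves); pivot element 3.
Pivot on row 1; the z-row RHS becomes 0 − (-2)·(14/3) = 28/3.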